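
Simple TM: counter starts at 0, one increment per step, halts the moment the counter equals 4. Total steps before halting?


Counter starts at 0. Counting sequence:
  Step 1: counter = 1
  Step 2: counter = 2
  Step 3: counter = 3
  Step 4: counter = 4
Counter reached 4 -> halt
Total steps = 4

4


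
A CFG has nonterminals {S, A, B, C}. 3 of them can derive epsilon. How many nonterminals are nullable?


Nonterminals: {S, A, B, C}
A nonterminal is nullable if it can derive epsilon
Counting nullable nonterminals: 3
Total nullable = 3

3


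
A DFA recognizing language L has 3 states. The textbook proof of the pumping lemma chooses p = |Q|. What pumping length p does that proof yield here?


Pumping lemma for regular languages (standard proof):
Take p = |Q|, the number of DFA states.
Any string of length >= |Q| passes through |Q|+1 states while reading its first |Q| symbols,
so by pigeonhole some state repeats, giving the loop that can be pumped.
Here |Q| = 3
Therefore the proof uses p = 3

3


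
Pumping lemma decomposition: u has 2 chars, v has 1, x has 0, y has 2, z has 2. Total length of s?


|s| = |u| + |v| + |x| + |y| + |z|
= 2 + 1 + 0 + 2 + 2
= 3 + 0 + 4
= 3 + 4
= 7

7


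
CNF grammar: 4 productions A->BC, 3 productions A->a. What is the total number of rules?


CNF allows two rule forms:
  A -> BC (binary): 4 rules
  A -> a (terminal): 3 rules
Total = 4 + 3 = 7

7


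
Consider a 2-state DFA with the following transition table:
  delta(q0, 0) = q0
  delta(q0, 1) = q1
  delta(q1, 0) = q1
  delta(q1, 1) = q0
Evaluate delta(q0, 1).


Looking up transition function:
delta(q0, 1) in the table
Row: q0, Column: 1
Result: q1

q1


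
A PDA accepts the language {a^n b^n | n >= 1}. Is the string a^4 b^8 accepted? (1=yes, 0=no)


Language requires equal numbers of a's and b's
PDA pushes for each 'a', pops for each 'b'
Number of a's = 4
Number of b's = 8
4 != 8 -> Reject

0


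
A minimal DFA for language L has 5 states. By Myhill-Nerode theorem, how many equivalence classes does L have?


Myhill-Nerode theorem:
Number of equivalence classes = number of states in minimal DFA
Minimal DFA states = 5
Therefore equivalence classes = 5

5


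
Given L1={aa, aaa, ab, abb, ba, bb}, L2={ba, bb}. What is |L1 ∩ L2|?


L1 = {aa, aaa, ab, abb, ba, bb}
L2 = {ba, bb}
Checking each string in L1 against L2:
  'aa': in L2? No
  'aaa': in L2? No
  'ab': in L2? No
  'abb': in L2? No
  'ba': in L2? Yes
  'bb': in L2? Yes
Intersection = {ba, bb}
|L1 ∩ L2| = 2

2


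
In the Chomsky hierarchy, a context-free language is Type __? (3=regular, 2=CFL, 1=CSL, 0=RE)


Chomsky hierarchy levels:
  Type 3: Regular (DFA/NFA/regex)
  Type 2: Context-free (PDA)
  Type 1: Context-sensitive
  Type 0: Recursively enumerable (TM)
'context-free' corresponds to Type 2

2


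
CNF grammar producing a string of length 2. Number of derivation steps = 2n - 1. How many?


Chomsky Normal Form derivation:
String length n = 2
Each step either:
  - Splits a nonterminal into two (n-1 such steps)
  - Converts a nonterminal to terminal (n such steps)
Total = (n-1) + n = 2n - 1
= 2(2) - 1
= 4 - 1
= 3

3


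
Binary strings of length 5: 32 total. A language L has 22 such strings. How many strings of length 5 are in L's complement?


Alphabet: {0,1}
String length: 5
Total strings of length 5 = 2^5 = 32
Strings in L = 22
Complement = total - |L|
= 32 - 22
= 10

10


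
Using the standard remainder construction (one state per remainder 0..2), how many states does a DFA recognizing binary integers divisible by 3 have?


Divisibility by 3 is tracked via the remainder mod 3: 0, 1, ..., 2
The construction assigns one state to each remainder
Number of remainders = 3

3


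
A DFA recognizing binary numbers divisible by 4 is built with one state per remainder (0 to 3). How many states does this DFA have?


Divisibility by 4 is tracked via the remainder mod 4: 0, 1, ..., 3
The construction assigns one state to each remainder
Number of remainders = 4

4


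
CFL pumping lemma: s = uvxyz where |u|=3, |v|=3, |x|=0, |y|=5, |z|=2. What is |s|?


|s| = |u| + |v| + |x| + |y| + |z|
= 3 + 3 + 0 + 5 + 2
= 6 + 0 + 7
= 6 + 7
= 13

13


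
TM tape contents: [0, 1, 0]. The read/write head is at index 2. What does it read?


Tape: [0, 1, 0]
Positions: 0 1 2
Values:    0 1 0
Head at position 2
tape[2] = 0

0


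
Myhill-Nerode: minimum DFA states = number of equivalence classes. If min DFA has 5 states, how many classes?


Myhill-Nerode theorem:
Number of equivalence classes = number of states in minimal DFA
Minimal DFA states = 5
Therefore equivalence classes = 5

5


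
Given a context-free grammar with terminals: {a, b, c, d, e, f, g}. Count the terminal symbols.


Terminal symbols: a, b, c, d, e, f, g
Counting each: a (#1), b (#2), c (#3), d (#4), e (#5), f (#6), g (#7)
Total = 7

7


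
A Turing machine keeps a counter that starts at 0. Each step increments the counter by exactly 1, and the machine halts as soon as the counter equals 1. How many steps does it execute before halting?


Counter starts at 0. Counting sequence:
  Step 1: counter = 1
Counter reached 1 -> halt
Total steps = 1

1


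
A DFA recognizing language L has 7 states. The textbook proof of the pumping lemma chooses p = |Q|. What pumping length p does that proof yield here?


Pumping lemma for regular languages (standard proof):
Take p = |Q|, the number of DFA states.
Any string of length >= |Q| passes through |Q|+1 states while reading its first |Q| symbols,
so by pigeonhole some state repeats, giving the loop that can be pumped.
Here |Q| = 7
Therefore the proof uses p = 7

7


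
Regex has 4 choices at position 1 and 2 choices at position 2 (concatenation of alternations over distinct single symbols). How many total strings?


First group: 4 alternatives
Second group: 2 alternatives
Concatenation: each choice from group 1 pairs with each from group 2
Total = 4 x 2 = 8

8


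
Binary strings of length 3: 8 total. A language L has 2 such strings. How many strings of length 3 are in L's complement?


Alphabet: {0,1}
String length: 3
Total strings of length 3 = 2^3 = 8
Strings in L = 2
Complement = total - |L|
= 8 - 2
= 6

6


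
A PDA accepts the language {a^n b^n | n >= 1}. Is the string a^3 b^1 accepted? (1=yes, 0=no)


Language requires equal numbers of a's and b's
PDA pushes for each 'a', pops for each 'b'
Number of a's = 3
Number of b's = 1
3 != 1 -> Reject

0


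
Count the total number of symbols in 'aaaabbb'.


String: 'aaaabbb'
Counting characters:
  'a' appears 4 time(s)
  'b' appears 3 time(s)
Total length = 4 + 3 = 7

7


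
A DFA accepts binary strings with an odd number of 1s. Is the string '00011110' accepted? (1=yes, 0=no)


DFA has 2 states: q_even (start, accept=no) and q_odd
Processing string '00011110' character by character:
  Position 0: read '0', 1-count=0 -> q_even (no change)
  Position 1: read '0', 1-count=0 -> q_even (no change)
  Position 2: read '0', 1-count=0 -> q_even (no change)
  Position 3: read '1', 1-count=1 -> q_odd
  Position 4: read '1', 1-count=2 -> q_even
  Position 5: read '1', 1-count=3 -> q_odd
  Position 6: read '1', 1-count=4 -> q_even
  Position 7: read '0', 1-count=4 -> q_even (no change)
Final state: q_even, total 1s = 4 (even); the DFA requires an odd count -> reject

0


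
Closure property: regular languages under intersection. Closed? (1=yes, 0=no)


Regular languages are closed under:
- Union (DFA product construction)
- Intersection (DFA product construction)
- Complement (swap accept/reject states)
- Concatenation (NFA construction)
- Kleene star (NFA construction)
intersection is in this list
Therefore: closed

1


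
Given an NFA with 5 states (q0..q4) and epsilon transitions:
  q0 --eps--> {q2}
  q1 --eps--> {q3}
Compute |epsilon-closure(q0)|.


Starting from q0
Initialize closure = {q0}
Follow epsilon from q0 -> add q2
Final closure: {q0, q2}
Size = 2

2


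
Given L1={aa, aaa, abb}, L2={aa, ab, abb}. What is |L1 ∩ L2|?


L1 = {aa, aaa, abb}
L2 = {aa, ab, abb}
Checking each string in L1 against L2:
  'aa': in L2? Yes
  'aaa': in L2? No
  'abb': in L2? Yes
Intersection = {aa, abb}
|L1 ∩ L2| = 2

2


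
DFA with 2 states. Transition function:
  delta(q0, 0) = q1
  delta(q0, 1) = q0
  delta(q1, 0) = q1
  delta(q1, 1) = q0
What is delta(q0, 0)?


Looking up transition function:
delta(q0, 0) in the table
Row: q0, Column: 0
Result: q1

q1


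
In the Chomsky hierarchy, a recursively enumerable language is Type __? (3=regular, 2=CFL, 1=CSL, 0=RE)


Chomsky hierarchy levels:
  Type 3: Regular (DFA/NFA/regex)
  Type 2: Context-free (PDA)
  Type 1: Context-sensitive
  Type 0: Recursively enumerable (TM)
'recursively enumerable' corresponds to Type 0

0


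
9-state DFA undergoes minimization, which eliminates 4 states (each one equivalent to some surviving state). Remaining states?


Original DFA: 9 states
Redundant states removed: 4
Minimized states = original - removed
= 9 - 4
= 5

5


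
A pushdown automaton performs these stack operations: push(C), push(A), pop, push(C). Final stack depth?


Tracing stack operations:
  push(C) -> stack = [C], depth=1
  push(A) -> stack = [C,A], depth=2
  pop -> removed A, stack = [C], depth=1
  push(C) -> stack = [C,C], depth=2
Final depth = 2

2


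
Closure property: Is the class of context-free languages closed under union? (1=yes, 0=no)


CFL closure properties:
  Closed under: union, concatenation, Kleene star
  NOT closed under: intersection, complement
Operation 'union' is in closed list -> Yes (closed)

1


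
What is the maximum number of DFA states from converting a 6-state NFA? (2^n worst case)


NFA has 6 states
Subset construction: each DFA state = subset of NFA states
Maximum subsets = 2^6
2^6 = 64

64


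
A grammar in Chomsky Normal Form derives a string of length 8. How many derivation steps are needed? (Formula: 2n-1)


Chomsky Normal Form derivation:
String length n = 8
Each step either:
  - Splits a nonterminal into two (n-1 such steps)
  - Converts a nonterminal to terminal (n such steps)
Total = (n-1) + n = 2n - 1
= 2(8) - 1
= 16 - 1
= 15

15


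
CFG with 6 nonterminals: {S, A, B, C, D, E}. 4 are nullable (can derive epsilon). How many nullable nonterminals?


Nonterminals: {S, A, B, C, D, E}
A nonterminal is nullable if it can derive epsilon
Counting nullable nonterminals: 4
Total nullable = 4

4


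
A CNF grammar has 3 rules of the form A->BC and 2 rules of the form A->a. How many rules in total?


CNF allows two rule forms:
  A -> BC (binary): 3 rules
  A -> a (terminal): 2 rules
Total = 3 + 2 = 5

5


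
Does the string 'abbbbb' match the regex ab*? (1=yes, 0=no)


Pattern: ab*
String: 'abbbbb'
Pattern requires: exactly one 'a' followed by zero or more 'b's
First char is 'a' -> OK
Rest 'bbbbb': all b's? Yes
Result: 1

1


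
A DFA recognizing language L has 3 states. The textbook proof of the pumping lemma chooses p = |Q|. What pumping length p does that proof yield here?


Pumping lemma for regular languages (standard proof):
Take p = |Q|, the number of DFA states.
Any string of length >= |Q| passes through |Q|+1 states while reading its first |Q| symbols,
so by pigeonhole some state repeats, giving the loop that can be pumped.
Here |Q| = 3
Therefore the proof uses p = 3

3


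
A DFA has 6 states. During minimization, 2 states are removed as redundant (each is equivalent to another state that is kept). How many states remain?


Original DFA: 6 states
Redundant states removed: 2
Minimized states = original - removed
= 6 - 2
= 4

4


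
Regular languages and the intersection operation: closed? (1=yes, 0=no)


Regular languages are closed under all standard operations:
- Union: Yes (product construction)
- Intersection: Yes (product construction)
- Complement: Yes (swap accept/reject)
- Concatenation: Yes (NFA construction)
Operation: intersection -> Closed

1


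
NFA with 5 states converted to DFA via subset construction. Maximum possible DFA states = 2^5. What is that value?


NFA has 5 states
Subset construction: each DFA state = subset of NFA states
Maximum subsets = 2^5
2^5 = 32

32


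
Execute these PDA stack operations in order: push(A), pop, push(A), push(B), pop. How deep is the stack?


Tracing stack operations:
  push(A) -> stack = [A], depth=1
  pop -> removed A, stack = [], depth=0
  push(A) -> stack = [A], depth=1
  push(B) -> stack = [A,B], depth=2
  pop -> removed B, stack = [A], depth=1
Final depth = 1

1


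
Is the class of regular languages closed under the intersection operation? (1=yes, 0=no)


Regular languages are closed under:
- Union (DFA product construction)
- Intersection (DFA product construction)
- Complement (swap accept/reject states)
- Concatenation (NFA construction)
- Kleene star (NFA construction)
intersection is in this list
Therefore: closed

1


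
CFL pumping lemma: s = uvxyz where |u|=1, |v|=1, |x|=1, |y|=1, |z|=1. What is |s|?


|s| = |u| + |v| + |x| + |y| + |z|
= 1 + 1 + 1 + 1 + 1
= 2 + 1 + 2
= 3 + 2
= 5

5


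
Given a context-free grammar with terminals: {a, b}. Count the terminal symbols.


Terminal symbols: a, b
Counting each: a (#1), b (#2)
Total = 2

2


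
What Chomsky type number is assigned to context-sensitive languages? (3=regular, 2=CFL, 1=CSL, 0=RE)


Chomsky hierarchy levels:
  Type 3: Regular (DFA/NFA/regex)
  Type 2: Context-free (PDA)
  Type 1: Context-sensitive
  Type 0: Recursively enumerable (TM)
'context-sensitive' corresponds to Type 1

1


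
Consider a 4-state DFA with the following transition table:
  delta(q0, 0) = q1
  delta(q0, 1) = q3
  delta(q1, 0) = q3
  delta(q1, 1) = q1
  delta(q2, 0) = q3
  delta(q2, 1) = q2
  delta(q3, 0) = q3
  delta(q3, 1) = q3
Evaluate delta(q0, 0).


Looking up transition function:
delta(q0, 0) in the table
Row: q0, Column: 0
Result: q1

q1


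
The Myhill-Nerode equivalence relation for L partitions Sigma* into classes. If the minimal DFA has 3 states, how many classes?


Myhill-Nerode theorem:
Number of equivalence classes = number of states in minimal DFA
Minimal DFA states = 3
Therefore equivalence classes = 3

3


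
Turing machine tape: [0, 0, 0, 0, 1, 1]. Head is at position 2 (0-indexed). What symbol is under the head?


Tape: [0, 0, 0, 0, 1, 1]
Positions: 0 1 2 3 4 5
Values:    0 0 0 0 1 1
Head at position 2
tape[2] = 0

0


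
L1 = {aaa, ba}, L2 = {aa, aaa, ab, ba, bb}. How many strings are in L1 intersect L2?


L1 = {aaa, ba}
L2 = {aa, aaa, ab, ba, bb}
Checking each string in L1 against L2:
  'aaa': in L2? Yes
  'ba': in L2? Yes
Intersection = {aaa, ba}
|L1 ∩ L2| = 2

2


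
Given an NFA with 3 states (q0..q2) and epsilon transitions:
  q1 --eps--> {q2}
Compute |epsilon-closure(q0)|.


Starting from q0
Initialize closure = {q0}
q0 has no outgoing epsilon transitions -> nothing to add
Final closure: {q0}
Size = 1

1


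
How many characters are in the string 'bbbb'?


String: 'bbbb'
Counting characters:
  'b' appears 4 time(s)
Total length = 0 + 4 = 4

4


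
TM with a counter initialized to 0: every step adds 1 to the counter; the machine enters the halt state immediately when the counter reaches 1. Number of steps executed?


Counter starts at 0. Counting sequence:
  Step 1: counter = 1
Counter reached 1 -> halt
Total steps = 1

1


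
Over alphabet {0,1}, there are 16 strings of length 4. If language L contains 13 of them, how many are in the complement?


Alphabet: {0,1}
String length: 4
Total strings of length 4 = 2^4 = 16
Strings in L = 13
Complement = total - |L|
= 16 - 13
= 3

3


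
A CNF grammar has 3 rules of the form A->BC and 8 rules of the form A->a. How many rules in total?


CNF allows two rule forms:
  A -> BC (binary): 3 rules
  A -> a (terminal): 8 rules
Total = 3 + 8 = 11

11


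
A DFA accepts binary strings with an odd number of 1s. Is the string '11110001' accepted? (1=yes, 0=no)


DFA has 2 states: q_even (start, accept=no) and q_odd
Processing string '11110001' character by character:
  Position 0: read '1', 1-count=1 -> q_odd
  Position 1: read '1', 1-count=2 -> q_even
  Position 2: read '1', 1-count=3 -> q_odd
  Position 3: read '1', 1-count=4 -> q_even
  Position 4: read '0', 1-count=4 -> q_even (no change)
  Position 5: read '0', 1-count=4 -> q_even (no change)
  Position 6: read '0', 1-count=4 -> q_even (no change)
  Position 7: read '1', 1-count=5 -> q_odd
Final state: q_odd, total 1s = 5 (odd); the DFA requires an odd count -> accept

1


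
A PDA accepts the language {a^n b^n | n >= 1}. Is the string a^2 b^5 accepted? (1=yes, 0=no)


Language requires equal numbers of a's and b's
PDA pushes for each 'a', pops for each 'b'
Number of a's = 2
Number of b's = 5
2 != 5 -> Reject

0


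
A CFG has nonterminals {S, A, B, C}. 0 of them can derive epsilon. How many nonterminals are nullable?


Nonterminals: {S, A, B, C}
A nonterminal is nullable if it can derive epsilon
Counting nullable nonterminals: 0
Total nullable = 0

0


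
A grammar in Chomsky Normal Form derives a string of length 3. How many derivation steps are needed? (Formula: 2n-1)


Chomsky Normal Form derivation:
String length n = 3
Each step either:
  - Splits a nonterminal into two (n-1 such steps)
  - Converts a nonterminal to terminal (n such steps)
Total = (n-1) + n = 2n - 1
= 2(3) - 1
= 6 - 1
= 5

5


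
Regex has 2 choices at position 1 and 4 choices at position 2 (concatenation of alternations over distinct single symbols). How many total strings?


First group: 2 alternatives
Second group: 4 alternatives
Concatenation: each choice from group 1 pairs with each from group 2
Total = 2 x 4 = 8

8


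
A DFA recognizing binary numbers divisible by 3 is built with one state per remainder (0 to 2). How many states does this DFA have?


Divisibility by 3 is tracked via the remainder mod 3: 0, 1, ..., 2
The construction assigns one state to each remainder
Number of remainders = 3

3


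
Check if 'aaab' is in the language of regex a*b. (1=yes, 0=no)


Pattern: a*b
String: 'aaab'
Pattern requires: zero or more 'a's followed by exactly one 'b'
Found 3 leading 'a's
Remaining: 'b'
Remaining is exactly 'b' -> match
Result: 1

1


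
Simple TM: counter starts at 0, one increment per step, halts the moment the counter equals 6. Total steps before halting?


Counter starts at 0. Counting sequence:
  Step 1: counter = 1
  Step 2: counter = 2
  Step 3: counter = 3
  Step 4: counter = 4
  Step 5: counter = 5
  Step 6: counter = 6
Counter reached 6 -> halt
Total steps = 6

6


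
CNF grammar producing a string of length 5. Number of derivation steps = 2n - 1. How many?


Chomsky Normal Form derivation:
String length n = 5
Each step either:
  - Splits a nonterminal into two (n-1 such steps)
  - Converts a nonterminal to terminal (n such steps)
Total = (n-1) + n = 2n - 1
= 2(5) - 1
= 10 - 1
= 9

9


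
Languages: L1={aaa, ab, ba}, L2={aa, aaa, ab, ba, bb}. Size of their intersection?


L1 = {aaa, ab, ba}
L2 = {aa, aaa, ab, ba, bb}
Checking each string in L1 against L2:
  'aaa': in L2? Yes
  'ab': in L2? Yes
  'ba': in L2? Yes
Intersection = {aaa, ab, ba}
|L1 ∩ L2| = 3

3


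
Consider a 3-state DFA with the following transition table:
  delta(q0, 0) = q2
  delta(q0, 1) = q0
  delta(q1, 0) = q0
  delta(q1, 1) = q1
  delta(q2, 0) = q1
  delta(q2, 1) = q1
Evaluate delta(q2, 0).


Looking up transition function:
delta(q2, 0) in the table
Row: q2, Column: 0
Result: q1

q1


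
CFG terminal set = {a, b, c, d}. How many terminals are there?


Terminal symbols: a, b, c, d
Counting each: a (#1), b (#2), c (#3), d (#4)
Total = 4

4


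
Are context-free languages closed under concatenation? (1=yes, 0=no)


CFL closure properties:
  Closed under: union, concatenation, Kleene star
  NOT closed under: intersection, complement
Operation 'concatenation' is in closed list -> Yes (closed)

1


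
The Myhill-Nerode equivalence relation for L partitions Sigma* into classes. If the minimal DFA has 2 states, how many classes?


Myhill-Nerode theorem:
Number of equivalence classes = number of states in minimal DFA
Minimal DFA states = 2
Therefore equivalence classes = 2

2


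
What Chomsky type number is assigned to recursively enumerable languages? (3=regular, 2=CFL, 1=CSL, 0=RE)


Chomsky hierarchy levels:
  Type 3: Regular (DFA/NFA/regex)
  Type 2: Context-free (PDA)
  Type 1: Context-sensitive
  Type 0: Recursively enumerable (TM)
'recursively enumerable' corresponds to Type 0

0


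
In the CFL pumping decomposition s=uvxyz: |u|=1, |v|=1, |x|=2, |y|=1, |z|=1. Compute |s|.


|s| = |u| + |v| + |x| + |y| + |z|
= 1 + 1 + 2 + 1 + 1
= 2 + 2 + 2
= 4 + 2
= 6

6


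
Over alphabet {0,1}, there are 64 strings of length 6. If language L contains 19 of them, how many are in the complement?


Alphabet: {0,1}
String length: 6
Total strings of length 6 = 2^6 = 64
Strings in L = 19
Complement = total - |L|
= 64 - 19
= 45

45


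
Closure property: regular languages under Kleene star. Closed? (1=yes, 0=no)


Regular languages are closed under:
- Union (DFA product construction)
- Intersection (DFA product construction)
- Complement (swap accept/reject states)
- Concatenation (NFA construction)
- Kleene star (NFA construction)
Kleene star is in this list
Therefore: closed

1


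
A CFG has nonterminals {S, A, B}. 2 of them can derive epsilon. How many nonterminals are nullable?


Nonterminals: {S, A, B}
A nonterminal is nullable if it can derive epsilon
Counting nullable nonterminals: 2
Total nullable = 2

2


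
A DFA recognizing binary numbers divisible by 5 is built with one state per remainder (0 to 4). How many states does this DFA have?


Divisibility by 5 is tracked via the remainder mod 5: 0, 1, ..., 4
The construction assigns one state to each remainder
Number of remainders = 5

5


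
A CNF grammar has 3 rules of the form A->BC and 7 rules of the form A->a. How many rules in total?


CNF allows two rule forms:
  A -> BC (binary): 3 rules
  A -> a (terminal): 7 rules
Total = 3 + 7 = 10

10


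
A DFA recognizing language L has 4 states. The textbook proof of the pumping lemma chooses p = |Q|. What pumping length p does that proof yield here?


Pumping lemma for regular languages (standard proof):
Take p = |Q|, the number of DFA states.
Any string of length >= |Q| passes through |Q|+1 states while reading its first |Q| symbols,
so by pigeonhole some state repeats, giving the loop that can be pumped.
Here |Q| = 4
Therefore the proof uses p = 4

4


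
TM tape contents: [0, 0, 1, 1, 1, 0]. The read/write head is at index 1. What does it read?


Tape: [0, 0, 1, 1, 1, 0]
Positions: 0 1 2 3 4 5
Values:    0 0 1 1 1 0
Head at position 1
tape[1] = 0

0


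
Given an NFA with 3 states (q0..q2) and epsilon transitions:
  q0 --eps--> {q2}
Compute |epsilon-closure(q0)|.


Starting from q0
Initialize closure = {q0}
Follow epsilon from q0 -> add q2
Final closure: {q0, q2}
Size = 2

2


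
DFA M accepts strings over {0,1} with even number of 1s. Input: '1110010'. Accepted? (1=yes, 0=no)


DFA has 2 states: q_even (start, accept=yes) and q_odd
Processing string '1110010' character by character:
  Position 0: read '1', 1-count=1 -> q_odd
  Position 1: read '1', 1-count=2 -> q_even
  Position 2: read '1', 1-count=3 -> q_odd
  Position 3: read '0', 1-count=3 -> q_odd (no change)
  Position 4: read '0', 1-count=3 -> q_odd (no change)
  Position 5: read '1', 1-count=4 -> q_even
  Position 6: read '0', 1-count=4 -> q_even (no change)
Final state: q_even, total 1s = 4 (even); the DFA requires an even count -> accept

1


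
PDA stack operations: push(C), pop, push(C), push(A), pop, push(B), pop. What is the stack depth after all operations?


Tracing stack operations:
  push(C) -> stack = [C], depth=1
  pop -> removed C, stack = [], depth=0
  push(C) -> stack = [C], depth=1
  push(A) -> stack = [C,A], depth=2
  pop -> removed A, stack = [C], depth=1
  push(B) -> stack = [C,B], depth=2
  pop -> removed B, stack = [C], depth=1
Final depth = 1

1


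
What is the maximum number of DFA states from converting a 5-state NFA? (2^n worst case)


NFA has 5 states
Subset construction: each DFA state = subset of NFA states
Maximum subsets = 2^5
2^5 = 32

32


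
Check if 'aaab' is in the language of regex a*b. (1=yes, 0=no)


Pattern: a*b
String: 'aaab'
Pattern requires: zero or more 'a's followed by exactly one 'b'
Found 3 leading 'a's
Remaining: 'b'
Remaining is exactly 'b' -> match
Result: 1

1


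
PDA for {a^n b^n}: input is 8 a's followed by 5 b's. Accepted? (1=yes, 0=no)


Language requires equal numbers of a's and b's
PDA pushes for each 'a', pops for each 'b'
Number of a's = 8
Number of b's = 5
8 != 5 -> Reject

0


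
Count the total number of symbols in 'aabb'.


String: 'aabb'
Counting characters:
  'a' appears 2 time(s)
  'b' appears 2 time(s)
Total length = 2 + 2 = 4

4


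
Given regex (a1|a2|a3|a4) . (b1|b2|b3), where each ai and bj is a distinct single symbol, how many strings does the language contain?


First group: 4 alternatives
Second group: 3 alternatives
Concatenation: each choice from group 1 pairs with each from group 2
Total = 4 x 3 = 12

12


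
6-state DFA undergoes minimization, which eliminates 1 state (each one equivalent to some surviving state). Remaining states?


Original DFA: 6 states
Redundant states removed: 1
Minimized states = original - removed
= 6 - 1
= 5

5


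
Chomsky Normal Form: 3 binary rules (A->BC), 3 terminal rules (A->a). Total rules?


CNF allows two rule forms:
  A -> BC (binary): 3 rules
  A -> a (terminal): 3 rules
Total = 3 + 3 = 6

6


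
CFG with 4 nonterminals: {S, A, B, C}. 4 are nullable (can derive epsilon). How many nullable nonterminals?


Nonterminals: {S, A, B, C}
A nonterminal is nullable if it can derive epsilon
Counting nullable nonterminals: 4
Total nullable = 4

4


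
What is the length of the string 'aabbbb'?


String: 'aabbbb'
Counting characters:
  'a' appears 2 time(s)
  'b' appears 4 time(s)
Total length = 2 + 4 = 6

6


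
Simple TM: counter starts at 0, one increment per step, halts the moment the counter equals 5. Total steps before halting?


Counter starts at 0. Counting sequence:
  Step 1: counter = 1
  Step 2: counter = 2
  Step 3: counter = 3
  Step 4: counter = 4
  Step 5: counter = 5
Counter reached 5 -> halt
Total steps = 5

5


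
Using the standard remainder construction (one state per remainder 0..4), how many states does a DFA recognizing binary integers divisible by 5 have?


Divisibility by 5 is tracked via the remainder mod 5: 0, 1, ..., 4
The construction assigns one state to each remainder
Number of remainders = 5

5


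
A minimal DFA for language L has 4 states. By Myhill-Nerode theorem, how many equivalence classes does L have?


Myhill-Nerode theorem:
Number of equivalence classes = number of states in minimal DFA
Minimal DFA states = 4
Therefore equivalence classes = 4

4


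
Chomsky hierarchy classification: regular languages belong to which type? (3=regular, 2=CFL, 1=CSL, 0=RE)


Chomsky hierarchy levels:
  Type 3: Regular (DFA/NFA/regex)
  Type 2: Context-free (PDA)
  Type 1: Context-sensitive
  Type 0: Recursively enumerable (TM)
'regular' corresponds to Type 3

3


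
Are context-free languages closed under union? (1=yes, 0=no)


CFL closure properties:
  Closed under: union, concatenation, Kleene star
  NOT closed under: intersection, complement
Operation 'union' is in closed list -> Yes (closed)

1


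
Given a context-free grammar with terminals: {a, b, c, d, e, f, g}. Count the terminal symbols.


Terminal symbols: a, b, c, d, e, f, g
Counting each: a (#1), b (#2), c (#3), d (#4), e (#5), f (#6), g (#7)
Total = 7

7


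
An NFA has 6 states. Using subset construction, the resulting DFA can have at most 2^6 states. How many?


NFA has 6 states
Subset construction: each DFA state = subset of NFA states
Maximum subsets = 2^6
2^6 = 64

64


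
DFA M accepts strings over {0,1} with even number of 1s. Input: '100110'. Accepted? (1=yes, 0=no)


DFA has 2 states: q_even (start, accept=yes) and q_odd
Processing string '100110' character by character:
  Position 0: read '1', 1-count=1 -> q_odd
  Position 1: read '0', 1-count=1 -> q_odd (no change)
  Position 2: read '0', 1-count=1 -> q_odd (no change)
  Position 3: read '1', 1-count=2 -> q_even
  Position 4: read '1', 1-count=3 -> q_odd
  Position 5: read '0', 1-count=3 -> q_odd (no change)
Final state: q_odd, total 1s = 3 (odd); the DFA requires an even count -> reject

0


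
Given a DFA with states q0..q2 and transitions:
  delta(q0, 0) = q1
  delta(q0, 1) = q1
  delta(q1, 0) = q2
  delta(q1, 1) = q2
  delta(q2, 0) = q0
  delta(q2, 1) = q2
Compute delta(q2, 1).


Looking up transition function:
delta(q2, 1) in the table
Row: q2, Column: 1
Result: q2

q2


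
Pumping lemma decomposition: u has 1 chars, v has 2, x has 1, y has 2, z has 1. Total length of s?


|s| = |u| + |v| + |x| + |y| + |z|
= 1 + 2 + 1 + 2 + 1
= 3 + 1 + 3
= 4 + 3
= 7

7


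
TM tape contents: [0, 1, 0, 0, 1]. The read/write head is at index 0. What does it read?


Tape: [0, 1, 0, 0, 1]
Positions: 0 1 2 3 4
Values:    0 1 0 0 1
Head at position 0
tape[0] = 0

0


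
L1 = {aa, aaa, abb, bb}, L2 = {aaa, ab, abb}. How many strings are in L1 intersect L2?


L1 = {aa, aaa, abb, bb}
L2 = {aaa, ab, abb}
Checking each string in L1 against L2:
  'aa': in L2? No
  'aaa': in L2? Yes
  'abb': in L2? Yes
  'bb': in L2? No
Intersection = {aaa, abb}
|L1 ∩ L2| = 2

2


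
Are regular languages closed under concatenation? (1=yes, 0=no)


Regular languages are closed under:
- Union (DFA product construction)
- Intersection (DFA product construction)
- Complement (swap accept/reject states)
- Concatenation (NFA construction)
- Kleene star (NFA construction)
concatenation is in this list
Therefore: closed

1


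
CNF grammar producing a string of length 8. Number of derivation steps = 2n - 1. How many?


Chomsky Normal Form derivation:
String length n = 8
Each step either:
  - Splits a nonterminal into two (n-1 such steps)
  - Converts a nonterminal to terminal (n such steps)
Total = (n-1) + n = 2n - 1
= 2(8) - 1
= 16 - 1
= 15

15


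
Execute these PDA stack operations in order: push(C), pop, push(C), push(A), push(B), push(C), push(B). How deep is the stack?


Tracing stack operations:
  push(C) -> stack = [C], depth=1
  pop -> removed C, stack = [], depth=0
  push(C) -> stack = [C], depth=1
  push(A) -> stack = [C,A], depth=2
  push(B) -> stack = [C,A,B], depth=3
  push(C) -> stack = [C,A,B,C], depth=4
  push(B) -> stack = [C,A,B,C,B], depth=5
Final depth = 5

5


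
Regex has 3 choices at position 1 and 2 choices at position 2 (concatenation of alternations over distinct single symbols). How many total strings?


First group: 3 alternatives
Second group: 2 alternatives
Concatenation: each choice from group 1 pairs with each from group 2
Total = 3 x 2 = 6

6


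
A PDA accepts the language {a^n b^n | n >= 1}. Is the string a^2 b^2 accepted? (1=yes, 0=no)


Language requires equal numbers of a's and b's
PDA pushes for each 'a', pops for each 'b'
Number of a's = 2
Number of b's = 2
2 == 2 -> Accept

1


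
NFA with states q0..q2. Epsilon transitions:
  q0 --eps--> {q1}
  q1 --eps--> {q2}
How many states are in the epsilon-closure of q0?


Starting from q0
Initialize closure = {q0}
Follow epsilon from q0 -> add q1
Follow epsilon from q1 -> add q2
Final closure: {q0, q1, q2}
Size = 3

3


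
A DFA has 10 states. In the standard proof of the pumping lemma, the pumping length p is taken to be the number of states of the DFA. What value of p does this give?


Pumping lemma for regular languages (standard proof):
Take p = |Q|, the number of DFA states.
Any string of length >= |Q| passes through |Q|+1 states while reading its first |Q| symbols,
so by pigeonhole some state repeats, giving the loop that can be pumped.
Here |Q| = 10
Therefore the proof uses p = 10

10


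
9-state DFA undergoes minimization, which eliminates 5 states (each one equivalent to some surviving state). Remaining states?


Original DFA: 9 states
Redundant states removed: 5
Minimized states = original - removed
= 9 - 5
= 4

4


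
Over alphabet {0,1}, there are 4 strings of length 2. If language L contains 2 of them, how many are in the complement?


Alphabet: {0,1}
String length: 2
Total strings of length 2 = 2^2 = 4
Strings in L = 2
Complement = total - |L|
= 4 - 2
= 2

2


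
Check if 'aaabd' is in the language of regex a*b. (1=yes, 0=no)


Pattern: a*b
String: 'aaabd'
Pattern requires: zero or more 'a's followed by exactly one 'b'
Found 3 leading 'a's
Remaining: 'bd'
Remaining is not 'b' -> no match
Result: 0

0


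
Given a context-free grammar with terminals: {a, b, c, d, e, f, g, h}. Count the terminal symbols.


Terminal symbols: a, b, c, d, e, f, g, h
Counting each: a (#1), b (#2), c (#3), d (#4), e (#5), f (#6), g (#7), h (#8)
Total = 8

8


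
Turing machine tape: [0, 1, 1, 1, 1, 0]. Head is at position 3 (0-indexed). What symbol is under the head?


Tape: [0, 1, 1, 1, 1, 0]
Positions: 0 1 2 3 4 5
Values:    0 1 1 1 1 0
Head at position 3
tape[3] = 1

1


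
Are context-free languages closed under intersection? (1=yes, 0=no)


CFL closure properties:
  Closed under: union, concatenation, Kleene star
  NOT closed under: intersection, complement
Operation 'intersection' is in not-closed list -> No (not closed)

0


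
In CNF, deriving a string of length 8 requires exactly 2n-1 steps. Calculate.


Chomsky Normal Form derivation:
String length n = 8
Each step either:
  - Splits a nonterminal into two (n-1 such steps)
  - Converts a nonterminal to terminal (n such steps)
Total = (n-1) + n = 2n - 1
= 2(8) - 1
= 16 - 1
= 15

15


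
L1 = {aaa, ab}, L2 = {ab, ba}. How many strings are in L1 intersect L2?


L1 = {aaa, ab}
L2 = {ab, ba}
Checking each string in L1 against L2:
  'aaa': in L2? No
  'ab': in L2? Yes
Intersection = {ab}
|L1 ∩ L2| = 1

1


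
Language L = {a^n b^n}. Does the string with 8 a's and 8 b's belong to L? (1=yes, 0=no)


Language requires equal numbers of a's and b's
PDA pushes for each 'a', pops for each 'b'
Number of a's = 8
Number of b's = 8
8 == 8 -> Accept

1


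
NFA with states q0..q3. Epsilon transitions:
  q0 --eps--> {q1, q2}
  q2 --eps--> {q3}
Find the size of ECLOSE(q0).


Starting from q0
Initialize closure = {q0}
Follow epsilon from q0 -> add q1
Follow epsilon from q0 -> add q2
Follow epsilon from q2 -> add q3
Final closure: {q0, q1, q2, q3}
Size = 4

4


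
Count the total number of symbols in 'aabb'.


String: 'aabb'
Counting characters:
  'a' appears 2 time(s)
  'b' appears 2 time(s)
Total length = 2 + 2 = 4

4


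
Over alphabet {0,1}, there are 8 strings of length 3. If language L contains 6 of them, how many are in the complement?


Alphabet: {0,1}
String length: 3
Total strings of length 3 = 2^3 = 8
Strings in L = 6
Complement = total - |L|
= 8 - 6
= 2

2


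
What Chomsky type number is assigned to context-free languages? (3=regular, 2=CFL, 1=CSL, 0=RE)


Chomsky hierarchy levels:
  Type 3: Regular (DFA/NFA/regex)
  Type 2: Context-free (PDA)
  Type 1: Context-sensitive
  Type 0: Recursively enumerable (TM)
'context-free' corresponds to Type 2

2


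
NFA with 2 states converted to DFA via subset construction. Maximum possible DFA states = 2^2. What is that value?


NFA has 2 states
Subset construction: each DFA state = subset of NFA states
Maximum subsets = 2^2
2^2 = 4

4


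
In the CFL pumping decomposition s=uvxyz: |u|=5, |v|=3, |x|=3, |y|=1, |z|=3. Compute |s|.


|s| = |u| + |v| + |x| + |y| + |z|
= 5 + 3 + 3 + 1 + 3
= 8 + 3 + 4
= 11 + 4
= 15

15


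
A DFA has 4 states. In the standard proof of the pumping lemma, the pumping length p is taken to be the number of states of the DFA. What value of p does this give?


Pumping lemma for regular languages (standard proof):
Take p = |Q|, the number of DFA states.
Any string of length >= |Q| passes through |Q|+1 states while reading its first |Q| symbols,
so by pigeonhole some state repeats, giving the loop that can be pumped.
Here |Q| = 4
Therefore the proof uses p = 4

4


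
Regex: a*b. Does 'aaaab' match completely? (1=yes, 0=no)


Pattern: a*b
String: 'aaaab'
Pattern requires: zero or more 'a's followed by exactly one 'b'
Found 4 leading 'a's
Remaining: 'b'
Remaining is exactly 'b' -> match
Result: 1

1


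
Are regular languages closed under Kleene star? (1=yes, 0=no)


Regular languages are closed under:
- Union (DFA product construction)
- Intersection (DFA product construction)
- Complement (swap accept/reject states)
- Concatenation (NFA construction)
- Kleene star (NFA construction)
Kleene star is in this list
Therefore: closed

1


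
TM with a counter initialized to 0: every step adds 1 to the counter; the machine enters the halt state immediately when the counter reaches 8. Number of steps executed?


Counter starts at 0. Counting sequence:
  Step 1: counter = 1
  Step 2: counter = 2
  Step 3: counter = 3
  Step 4: counter = 4
  Step 5: counter = 5
  Step 6: counter = 6
  Step 7: counter = 7
  Step 8: counter = 8
Counter reached 8 -> halt
Total steps = 8

8


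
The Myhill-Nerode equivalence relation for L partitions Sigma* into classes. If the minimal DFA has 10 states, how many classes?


Myhill-Nerode theorem:
Number of equivalence classes = number of states in minimal DFA
Minimal DFA states = 10
Therefore equivalence classes = 10

10


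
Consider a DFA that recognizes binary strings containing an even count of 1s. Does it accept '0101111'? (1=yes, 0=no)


DFA has 2 states: q_even (start, accept=yes) and q_odd
Processing string '0101111' character by character:
  Position 0: read '0', 1-count=0 -> q_even (no change)
  Position 1: read '1', 1-count=1 -> q_odd
  Position 2: read '0', 1-count=1 -> q_odd (no change)
  Position 3: read '1', 1-count=2 -> q_even
  Position 4: read '1', 1-count=3 -> q_odd
  Position 5: read '1', 1-count=4 -> q_even
  Position 6: read '1', 1-count=5 -> q_odd
Final state: q_odd, total 1s = 5 (odd); the DFA requires an even count -> reject

0


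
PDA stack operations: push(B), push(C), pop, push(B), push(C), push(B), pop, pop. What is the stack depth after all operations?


Tracing stack operations:
  push(B) -> stack = [B], depth=1
  push(C) -> stack = [B,C], depth=2
  pop -> removed C, stack = [B], depth=1
  push(B) -> stack = [B,B], depth=2
  push(C) -> stack = [B,B,C], depth=3
  push(B) -> stack = [B,B,C,B], depth=4
  pop -> removed B, stack = [B,B,C], depth=3
  pop -> removed C, stack = [B,B], depth=2
Final depth = 2

2


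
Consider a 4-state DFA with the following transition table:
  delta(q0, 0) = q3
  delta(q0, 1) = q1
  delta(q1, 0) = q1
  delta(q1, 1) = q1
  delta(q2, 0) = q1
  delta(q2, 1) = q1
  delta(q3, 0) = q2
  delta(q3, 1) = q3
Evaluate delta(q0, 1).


Looking up transition function:
delta(q0, 1) in the table
Row: q0, Column: 1
Result: q1

q1


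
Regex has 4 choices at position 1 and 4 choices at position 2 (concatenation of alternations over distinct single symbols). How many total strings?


First group: 4 alternatives
Second group: 4 alternatives
Concatenation: each choice from group 1 pairs with each from group 2
Total = 4 x 4 = 16

16


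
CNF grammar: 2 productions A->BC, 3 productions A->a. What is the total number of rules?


CNF allows two rule forms:
  A -> BC (binary): 2 rules
  A -> a (terminal): 3 rules
Total = 2 + 3 = 5

5


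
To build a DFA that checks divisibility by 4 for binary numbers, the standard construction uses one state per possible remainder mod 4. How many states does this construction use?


Divisibility by 4 is tracked via the remainder mod 4: 0, 1, ..., 3
The construction assigns one state to each remainder
Number of remainders = 4

4
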